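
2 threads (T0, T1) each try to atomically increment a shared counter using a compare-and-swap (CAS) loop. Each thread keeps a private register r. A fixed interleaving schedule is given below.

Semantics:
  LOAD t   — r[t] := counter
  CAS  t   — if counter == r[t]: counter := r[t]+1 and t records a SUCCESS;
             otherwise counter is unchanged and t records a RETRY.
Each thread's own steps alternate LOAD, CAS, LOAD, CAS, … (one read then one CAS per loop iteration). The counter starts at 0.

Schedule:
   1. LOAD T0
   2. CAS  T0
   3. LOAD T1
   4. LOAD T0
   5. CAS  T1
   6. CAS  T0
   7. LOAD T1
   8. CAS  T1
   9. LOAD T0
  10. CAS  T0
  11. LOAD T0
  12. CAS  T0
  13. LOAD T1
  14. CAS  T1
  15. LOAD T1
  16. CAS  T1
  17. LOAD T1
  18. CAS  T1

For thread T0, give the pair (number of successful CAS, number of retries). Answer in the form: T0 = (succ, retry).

T0 LOAD — after: cnt=0, r=0 — load
T0 CAS — after: cnt=1, r=0 — ok
T1 LOAD — after: cnt=1, r=1 — load
T0 LOAD — after: cnt=1, r=1 — load
T1 CAS — after: cnt=2, r=1 — ok
T0 CAS — after: cnt=2, r=1 — retry
T1 LOAD — after: cnt=2, r=2 — load
T1 CAS — after: cnt=3, r=2 — ok
T0 LOAD — after: cnt=3, r=3 — load
T0 CAS — after: cnt=4, r=3 — ok
T0 LOAD — after: cnt=4, r=4 — load
T0 CAS — after: cnt=5, r=4 — ok
T1 LOAD — after: cnt=5, r=5 — load
T1 CAS — after: cnt=6, r=5 — ok
T1 LOAD — after: cnt=6, r=6 — load
T1 CAS — after: cnt=7, r=6 — ok
T1 LOAD — after: cnt=7, r=7 — load
T1 CAS — after: cnt=8, r=7 — ok

T0 = (3, 1)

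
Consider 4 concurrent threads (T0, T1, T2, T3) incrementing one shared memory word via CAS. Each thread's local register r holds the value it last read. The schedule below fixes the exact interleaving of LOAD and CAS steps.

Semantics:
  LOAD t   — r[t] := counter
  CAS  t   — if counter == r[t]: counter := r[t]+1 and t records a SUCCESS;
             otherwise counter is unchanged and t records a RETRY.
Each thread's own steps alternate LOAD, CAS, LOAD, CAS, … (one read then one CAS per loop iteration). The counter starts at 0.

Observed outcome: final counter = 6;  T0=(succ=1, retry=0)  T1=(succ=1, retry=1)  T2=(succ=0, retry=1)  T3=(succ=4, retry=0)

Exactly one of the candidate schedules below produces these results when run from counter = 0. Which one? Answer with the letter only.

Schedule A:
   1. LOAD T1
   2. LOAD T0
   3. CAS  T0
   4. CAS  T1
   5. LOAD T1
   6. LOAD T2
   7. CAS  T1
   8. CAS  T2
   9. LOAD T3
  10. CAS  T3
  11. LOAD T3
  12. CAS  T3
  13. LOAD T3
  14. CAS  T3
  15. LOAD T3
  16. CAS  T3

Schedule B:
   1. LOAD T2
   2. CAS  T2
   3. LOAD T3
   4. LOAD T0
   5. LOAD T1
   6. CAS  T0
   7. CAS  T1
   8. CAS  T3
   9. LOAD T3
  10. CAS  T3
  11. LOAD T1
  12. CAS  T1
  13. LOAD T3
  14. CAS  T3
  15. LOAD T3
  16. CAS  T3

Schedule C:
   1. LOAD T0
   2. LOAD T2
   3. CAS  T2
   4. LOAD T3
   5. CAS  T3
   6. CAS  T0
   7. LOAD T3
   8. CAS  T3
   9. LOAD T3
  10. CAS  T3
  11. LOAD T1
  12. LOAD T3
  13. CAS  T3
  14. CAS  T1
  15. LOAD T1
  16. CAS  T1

Tracing schedule A:
T1 LOAD — after: cnt=0, r=0 — load
T0 LOAD — after: cnt=0, r=0 — load
T0 CAS — after: cnt=1, r=0 — ok
T1 CAS — after: cnt=1, r=0 — retry
T1 LOAD — after: cnt=1, r=1 — load
T2 LOAD — after: cnt=1, r=1 — load
T1 CAS — after: cnt=2, r=1 — ok
T2 CAS — after: cnt=2, r=1 — retry
T3 LOAD — after: cnt=2, r=2 — load
T3 CAS — after: cnt=3, r=2 — ok
T3 LOAD — after: cnt=3, r=3 — load
T3 CAS — after: cnt=4, r=3 — ok
T3 LOAD — after: cnt=4, r=4 — load
T3 CAS — after: cnt=5, r=4 — ok
T3 LOAD — after: cnt=5, r=5 — load
T3 CAS — after: cnt=6, r=5 — ok

A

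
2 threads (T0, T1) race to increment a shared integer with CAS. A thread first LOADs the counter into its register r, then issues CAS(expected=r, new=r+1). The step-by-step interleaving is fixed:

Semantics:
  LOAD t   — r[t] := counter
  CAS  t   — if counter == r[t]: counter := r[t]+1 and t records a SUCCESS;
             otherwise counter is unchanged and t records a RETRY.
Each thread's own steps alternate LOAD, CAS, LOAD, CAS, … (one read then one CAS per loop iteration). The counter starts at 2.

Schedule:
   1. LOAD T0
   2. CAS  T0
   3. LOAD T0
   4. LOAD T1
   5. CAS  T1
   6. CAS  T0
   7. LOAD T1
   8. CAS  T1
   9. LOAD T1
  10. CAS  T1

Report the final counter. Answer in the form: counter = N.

counter = 6

T0 LOAD — after: cnt=2, r=2 — load
T0 CAS — after: cnt=3, r=2 — ok
T0 LOAD — after: cnt=3, r=3 — load
T1 LOAD — after: cnt=3, r=3 — load
T1 CAS — after: cnt=4, r=3 — ok
T0 CAS — after: cnt=4, r=3 — retry
T1 LOAD — after: cnt=4, r=4 — load
T1 CAS — after: cnt=5, r=4 — ok
T1 LOAD — after: cnt=5, r=5 — load
T1 CAS — after: cnt=6, r=5 — ok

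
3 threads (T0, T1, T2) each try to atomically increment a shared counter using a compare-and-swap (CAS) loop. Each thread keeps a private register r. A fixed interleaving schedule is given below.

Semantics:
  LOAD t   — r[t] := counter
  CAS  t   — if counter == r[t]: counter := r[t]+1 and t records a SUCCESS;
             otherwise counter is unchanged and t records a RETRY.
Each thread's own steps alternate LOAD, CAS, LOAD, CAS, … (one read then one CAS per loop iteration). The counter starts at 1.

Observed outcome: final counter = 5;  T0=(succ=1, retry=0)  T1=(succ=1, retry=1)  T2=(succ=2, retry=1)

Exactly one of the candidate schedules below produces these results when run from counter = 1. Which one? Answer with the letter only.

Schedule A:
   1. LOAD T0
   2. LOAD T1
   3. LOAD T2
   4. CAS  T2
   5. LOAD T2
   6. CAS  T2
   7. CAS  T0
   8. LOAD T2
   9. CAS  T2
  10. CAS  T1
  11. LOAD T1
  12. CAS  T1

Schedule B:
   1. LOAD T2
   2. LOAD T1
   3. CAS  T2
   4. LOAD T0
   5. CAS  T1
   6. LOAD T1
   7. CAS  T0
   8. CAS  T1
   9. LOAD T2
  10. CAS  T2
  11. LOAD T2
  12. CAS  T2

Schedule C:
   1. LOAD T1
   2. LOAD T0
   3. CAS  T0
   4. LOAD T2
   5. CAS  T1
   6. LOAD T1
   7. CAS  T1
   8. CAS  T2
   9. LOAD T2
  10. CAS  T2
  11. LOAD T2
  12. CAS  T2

Simulating candidate C:
T1 LOAD — after: cnt=1, r=1 — load
T0 LOAD — after: cnt=1, r=1 — load
T0 CAS — after: cnt=2, r=1 — ok
T2 LOAD — after: cnt=2, r=2 — load
T1 CAS — after: cnt=2, r=1 — retry
T1 LOAD — after: cnt=2, r=2 — load
T1 CAS — after: cnt=3, r=2 — ok
T2 CAS — after: cnt=3, r=2 — retry
T2 LOAD — after: cnt=3, r=3 — load
T2 CAS — after: cnt=4, r=3 — ok
T2 LOAD — after: cnt=4, r=4 — load
T2 CAS — after: cnt=5, r=4 — ok

C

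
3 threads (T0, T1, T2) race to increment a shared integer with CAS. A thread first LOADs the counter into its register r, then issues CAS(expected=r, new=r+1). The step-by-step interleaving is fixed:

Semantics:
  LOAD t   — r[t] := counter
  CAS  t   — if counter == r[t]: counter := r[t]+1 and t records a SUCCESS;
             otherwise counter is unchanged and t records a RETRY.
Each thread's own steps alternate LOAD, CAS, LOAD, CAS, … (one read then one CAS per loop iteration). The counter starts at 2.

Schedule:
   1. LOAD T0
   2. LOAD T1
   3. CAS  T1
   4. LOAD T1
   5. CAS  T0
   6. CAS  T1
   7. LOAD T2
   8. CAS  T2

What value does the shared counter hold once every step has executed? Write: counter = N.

counter = 5

#1 T0 reads 2
#2 T1 reads 2
#3 T1 CAS(2→3) writes; counter now 3
#4 T1 reads 3
#5 T0 CAS(2→3) fails; counter now 3
#6 T1 CAS(3→4) writes; counter now 4
#7 T2 reads 4
#8 T2 CAS(4→5) writes; counter now 5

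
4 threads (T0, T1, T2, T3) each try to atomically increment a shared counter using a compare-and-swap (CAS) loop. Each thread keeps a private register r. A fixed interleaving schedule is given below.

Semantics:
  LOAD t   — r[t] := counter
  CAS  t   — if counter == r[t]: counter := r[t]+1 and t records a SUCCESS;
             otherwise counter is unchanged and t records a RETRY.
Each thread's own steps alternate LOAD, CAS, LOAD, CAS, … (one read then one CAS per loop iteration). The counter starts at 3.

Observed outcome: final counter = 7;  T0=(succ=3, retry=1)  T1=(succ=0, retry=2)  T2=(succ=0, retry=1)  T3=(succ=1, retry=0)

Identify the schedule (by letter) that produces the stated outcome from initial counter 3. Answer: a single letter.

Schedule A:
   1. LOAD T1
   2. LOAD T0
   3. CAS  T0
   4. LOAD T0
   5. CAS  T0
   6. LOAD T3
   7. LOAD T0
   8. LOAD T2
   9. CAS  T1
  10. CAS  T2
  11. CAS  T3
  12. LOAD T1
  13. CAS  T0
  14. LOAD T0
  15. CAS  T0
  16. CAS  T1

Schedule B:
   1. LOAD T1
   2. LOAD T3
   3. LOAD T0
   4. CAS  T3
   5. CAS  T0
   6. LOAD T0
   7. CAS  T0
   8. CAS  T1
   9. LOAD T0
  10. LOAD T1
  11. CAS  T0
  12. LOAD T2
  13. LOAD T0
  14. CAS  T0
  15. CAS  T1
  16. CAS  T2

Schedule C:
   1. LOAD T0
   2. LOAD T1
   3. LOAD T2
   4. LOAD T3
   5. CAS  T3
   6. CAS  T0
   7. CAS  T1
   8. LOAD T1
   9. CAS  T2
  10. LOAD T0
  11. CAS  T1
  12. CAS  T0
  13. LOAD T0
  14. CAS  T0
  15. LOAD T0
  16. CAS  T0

Tracing schedule B:
step 1: T1 LOAD ⇒ load; ctr=3 reg=3
step 2: T3 LOAD ⇒ load; ctr=3 reg=3
step 3: T0 LOAD ⇒ load; ctr=3 reg=3
step 4: T3 CAS ⇒ ok; ctr=4 reg=3
step 5: T0 CAS ⇒ retry; ctr=4 reg=3
step 6: T0 LOAD ⇒ load; ctr=4 reg=4
step 7: T0 CAS ⇒ ok; ctr=5 reg=4
step 8: T1 CAS ⇒ retry; ctr=5 reg=3
step 9: T0 LOAD ⇒ load; ctr=5 reg=5
step 10: T1 LOAD ⇒ load; ctr=5 reg=5
step 11: T0 CAS ⇒ ok; ctr=6 reg=5
step 12: T2 LOAD ⇒ load; ctr=6 reg=6
step 13: T0 LOAD ⇒ load; ctr=6 reg=6
step 14: T0 CAS ⇒ ok; ctr=7 reg=6
step 15: T1 CAS ⇒ retry; ctr=7 reg=5
step 16: T2 CAS ⇒ retry; ctr=7 reg=6

B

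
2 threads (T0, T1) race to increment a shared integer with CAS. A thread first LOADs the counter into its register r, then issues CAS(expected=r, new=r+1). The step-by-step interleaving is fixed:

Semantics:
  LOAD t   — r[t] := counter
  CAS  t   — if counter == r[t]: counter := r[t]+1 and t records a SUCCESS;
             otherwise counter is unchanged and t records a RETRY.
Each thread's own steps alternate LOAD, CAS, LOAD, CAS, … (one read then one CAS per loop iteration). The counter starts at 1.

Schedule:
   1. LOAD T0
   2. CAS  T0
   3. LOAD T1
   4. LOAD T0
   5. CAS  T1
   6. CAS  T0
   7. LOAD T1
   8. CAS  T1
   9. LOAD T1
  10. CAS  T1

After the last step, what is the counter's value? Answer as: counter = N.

counter = 5

1. LOAD T0 → mem=1 r[T0]=1 [LOAD]
2. CAS T0 → mem=2 r[T0]=1 [OK]
3. LOAD T1 → mem=2 r[T1]=2 [LOAD]
4. LOAD T0 → mem=2 r[T0]=2 [LOAD]
5. CAS T1 → mem=3 r[T1]=2 [OK]
6. CAS T0 → mem=3 r[T0]=2 [RETRY]
7. LOAD T1 → mem=3 r[T1]=3 [LOAD]
8. CAS T1 → mem=4 r[T1]=3 [OK]
9. LOAD T1 → mem=4 r[T1]=4 [LOAD]
10. CAS T1 → mem=5 r[T1]=4 [OK]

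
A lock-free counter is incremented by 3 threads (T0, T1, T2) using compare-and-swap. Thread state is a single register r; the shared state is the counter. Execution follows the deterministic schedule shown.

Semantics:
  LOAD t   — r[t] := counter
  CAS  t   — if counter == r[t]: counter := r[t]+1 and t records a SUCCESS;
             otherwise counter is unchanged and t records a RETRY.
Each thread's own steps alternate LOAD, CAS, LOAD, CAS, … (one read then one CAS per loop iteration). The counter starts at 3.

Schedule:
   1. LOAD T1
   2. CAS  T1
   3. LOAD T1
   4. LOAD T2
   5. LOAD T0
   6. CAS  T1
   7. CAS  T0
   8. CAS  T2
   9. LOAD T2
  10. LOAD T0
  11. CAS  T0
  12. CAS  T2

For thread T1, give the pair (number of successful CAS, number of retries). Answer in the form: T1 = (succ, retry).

[1] T1.load  rd  (counter 3, T1.r 3)
[2] T1.cas  hit  (counter 4, T1.r 3)
[3] T1.load  rd  (counter 4, T1.r 4)
[4] T2.load  rd  (counter 4, T2.r 4)
[5] T0.load  rd  (counter 4, T0.r 4)
[6] T1.cas  hit  (counter 5, T1.r 4)
[7] T0.cas  miss  (counter 5, T0.r 4)
[8] T2.cas  miss  (counter 5, T2.r 4)
[9] T2.load  rd  (counter 5, T2.r 5)
[10] T0.load  rd  (counter 5, T0.r 5)
[11] T0.cas  hit  (counter 6, T0.r 5)
[12] T2.cas  miss  (counter 6, T2.r 5)

T1 = (2, 0)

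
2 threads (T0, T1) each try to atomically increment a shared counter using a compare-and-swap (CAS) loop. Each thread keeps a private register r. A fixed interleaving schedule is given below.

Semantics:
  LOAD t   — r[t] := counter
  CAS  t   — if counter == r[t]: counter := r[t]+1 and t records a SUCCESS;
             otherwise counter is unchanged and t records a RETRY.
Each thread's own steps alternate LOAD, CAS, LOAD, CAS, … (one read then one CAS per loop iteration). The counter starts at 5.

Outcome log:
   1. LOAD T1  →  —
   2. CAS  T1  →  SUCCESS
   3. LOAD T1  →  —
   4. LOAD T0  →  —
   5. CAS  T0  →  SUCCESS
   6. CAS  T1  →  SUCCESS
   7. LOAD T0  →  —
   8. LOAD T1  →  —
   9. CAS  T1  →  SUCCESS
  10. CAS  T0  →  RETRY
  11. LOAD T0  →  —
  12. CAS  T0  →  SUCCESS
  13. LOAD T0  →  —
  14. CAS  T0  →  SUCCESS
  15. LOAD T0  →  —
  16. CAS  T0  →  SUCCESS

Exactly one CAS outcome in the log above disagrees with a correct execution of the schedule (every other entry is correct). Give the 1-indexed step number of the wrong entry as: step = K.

step = 6

Reference trace:
1. LOAD T1 → mem=5 r[T1]=5 [LOAD]
2. CAS T1 → mem=6 r[T1]=5 [OK]
3. LOAD T1 → mem=6 r[T1]=6 [LOAD]
4. LOAD T0 → mem=6 r[T0]=6 [LOAD]
5. CAS T0 → mem=7 r[T0]=6 [OK]
6. CAS T1 → mem=7 r[T1]=6 [RETRY]
7. LOAD T0 → mem=7 r[T0]=7 [LOAD]
8. LOAD T1 → mem=7 r[T1]=7 [LOAD]
9. CAS T1 → mem=8 r[T1]=7 [OK]
10. CAS T0 → mem=8 r[T0]=7 [RETRY]
11. LOAD T0 → mem=8 r[T0]=8 [LOAD]
12. CAS T0 → mem=9 r[T0]=8 [OK]
13. LOAD T0 → mem=9 r[T0]=9 [LOAD]
14. CAS T0 → mem=10 r[T0]=9 [OK]
15. LOAD T0 → mem=10 r[T0]=10 [LOAD]
16. CAS T0 → mem=11 r[T0]=10 [OK]
Log disagrees first at step 6.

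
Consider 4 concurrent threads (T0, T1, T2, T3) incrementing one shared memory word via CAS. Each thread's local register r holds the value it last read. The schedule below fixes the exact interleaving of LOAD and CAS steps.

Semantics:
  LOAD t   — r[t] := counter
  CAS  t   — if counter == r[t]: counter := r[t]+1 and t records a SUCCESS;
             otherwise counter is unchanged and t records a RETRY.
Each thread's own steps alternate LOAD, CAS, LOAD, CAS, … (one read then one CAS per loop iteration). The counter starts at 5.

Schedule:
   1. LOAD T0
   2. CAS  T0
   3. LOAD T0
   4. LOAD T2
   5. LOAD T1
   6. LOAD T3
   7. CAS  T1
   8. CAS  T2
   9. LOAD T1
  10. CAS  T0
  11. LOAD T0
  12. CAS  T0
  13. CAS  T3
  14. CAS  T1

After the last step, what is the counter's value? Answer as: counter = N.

counter = 8

[1] T0.load  rd  (counter 5, T0.r 5)
[2] T0.cas  hit  (counter 6, T0.r 5)
[3] T0.load  rd  (counter 6, T0.r 6)
[4] T2.load  rd  (counter 6, T2.r 6)
[5] T1.load  rd  (counter 6, T1.r 6)
[6] T3.load  rd  (counter 6, T3.r 6)
[7] T1.cas  hit  (counter 7, T1.r 6)
[8] T2.cas  miss  (counter 7, T2.r 6)
[9] T1.load  rd  (counter 7, T1.r 7)
[10] T0.cas  miss  (counter 7, T0.r 6)
[11] T0.load  rd  (counter 7, T0.r 7)
[12] T0.cas  hit  (counter 8, T0.r 7)
[13] T3.cas  miss  (counter 8, T3.r 6)
[14] T1.cas  miss  (counter 8, T1.r 7)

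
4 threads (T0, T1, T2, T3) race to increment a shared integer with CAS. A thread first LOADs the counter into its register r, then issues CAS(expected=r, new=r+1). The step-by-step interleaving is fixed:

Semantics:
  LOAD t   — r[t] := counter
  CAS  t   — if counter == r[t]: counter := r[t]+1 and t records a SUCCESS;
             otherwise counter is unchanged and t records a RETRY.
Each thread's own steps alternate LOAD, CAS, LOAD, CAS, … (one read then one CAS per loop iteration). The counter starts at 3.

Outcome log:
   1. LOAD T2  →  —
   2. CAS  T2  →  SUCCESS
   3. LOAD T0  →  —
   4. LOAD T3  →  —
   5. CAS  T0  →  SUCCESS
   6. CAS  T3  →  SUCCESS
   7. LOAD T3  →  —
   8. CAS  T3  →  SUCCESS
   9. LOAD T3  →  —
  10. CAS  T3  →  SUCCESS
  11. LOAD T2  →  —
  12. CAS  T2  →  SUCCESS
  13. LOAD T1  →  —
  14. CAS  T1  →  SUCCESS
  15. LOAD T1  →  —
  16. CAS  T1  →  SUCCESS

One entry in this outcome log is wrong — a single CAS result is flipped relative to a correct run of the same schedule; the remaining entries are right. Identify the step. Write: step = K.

Reference trace:
step 1: T2 LOAD ⇒ load; ctr=3 reg=3
step 2: T2 CAS ⇒ ok; ctr=4 reg=3
step 3: T0 LOAD ⇒ load; ctr=4 reg=4
step 4: T3 LOAD ⇒ load; ctr=4 reg=4
step 5: T0 CAS ⇒ ok; ctr=5 reg=4
step 6: T3 CAS ⇒ retry; ctr=5 reg=4
step 7: T3 LOAD ⇒ load; ctr=5 reg=5
step 8: T3 CAS ⇒ ok; ctr=6 reg=5
step 9: T3 LOAD ⇒ load; ctr=6 reg=6
step 10: T3 CAS ⇒ ok; ctr=7 reg=6
step 11: T2 LOAD ⇒ load; ctr=7 reg=7
step 12: T2 CAS ⇒ ok; ctr=8 reg=7
step 13: T1 LOAD ⇒ load; ctr=8 reg=8
step 14: T1 CAS ⇒ ok; ctr=9 reg=8
step 15: T1 LOAD ⇒ load; ctr=9 reg=9
step 16: T1 CAS ⇒ ok; ctr=10 reg=9
Mismatch at 6.

step = 6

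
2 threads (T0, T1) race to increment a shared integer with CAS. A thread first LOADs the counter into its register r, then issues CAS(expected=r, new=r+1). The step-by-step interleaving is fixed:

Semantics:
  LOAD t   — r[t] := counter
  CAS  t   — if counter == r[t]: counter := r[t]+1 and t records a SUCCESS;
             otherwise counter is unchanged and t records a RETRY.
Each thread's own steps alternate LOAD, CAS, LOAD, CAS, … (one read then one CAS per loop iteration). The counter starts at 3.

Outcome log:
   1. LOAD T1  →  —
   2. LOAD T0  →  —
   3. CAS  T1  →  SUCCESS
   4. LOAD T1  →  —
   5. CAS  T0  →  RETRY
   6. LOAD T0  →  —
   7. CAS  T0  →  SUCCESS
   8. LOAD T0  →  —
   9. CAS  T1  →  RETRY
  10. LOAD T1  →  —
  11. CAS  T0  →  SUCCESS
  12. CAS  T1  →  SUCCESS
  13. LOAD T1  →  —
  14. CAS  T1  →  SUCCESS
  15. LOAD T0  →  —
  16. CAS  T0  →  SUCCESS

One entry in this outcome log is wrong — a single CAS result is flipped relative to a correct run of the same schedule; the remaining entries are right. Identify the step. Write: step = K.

step = 12

Reference trace:
1. LOAD T1 → mem=3 r[T1]=3 [LOAD]
2. LOAD T0 → mem=3 r[T0]=3 [LOAD]
3. CAS T1 → mem=4 r[T1]=3 [OK]
4. LOAD T1 → mem=4 r[T1]=4 [LOAD]
5. CAS T0 → mem=4 r[T0]=3 [RETRY]
6. LOAD T0 → mem=4 r[T0]=4 [LOAD]
7. CAS T0 → mem=5 r[T0]=4 [OK]
8. LOAD T0 → mem=5 r[T0]=5 [LOAD]
9. CAS T1 → mem=5 r[T1]=4 [RETRY]
10. LOAD T1 → mem=5 r[T1]=5 [LOAD]
11. CAS T0 → mem=6 r[T0]=5 [OK]
12. CAS T1 → mem=6 r[T1]=5 [RETRY]
13. LOAD T1 → mem=6 r[T1]=6 [LOAD]
14. CAS T1 → mem=7 r[T1]=6 [OK]
15. LOAD T0 → mem=7 r[T0]=7 [LOAD]
16. CAS T0 → mem=8 r[T0]=7 [OK]
Log disagrees first at step 12.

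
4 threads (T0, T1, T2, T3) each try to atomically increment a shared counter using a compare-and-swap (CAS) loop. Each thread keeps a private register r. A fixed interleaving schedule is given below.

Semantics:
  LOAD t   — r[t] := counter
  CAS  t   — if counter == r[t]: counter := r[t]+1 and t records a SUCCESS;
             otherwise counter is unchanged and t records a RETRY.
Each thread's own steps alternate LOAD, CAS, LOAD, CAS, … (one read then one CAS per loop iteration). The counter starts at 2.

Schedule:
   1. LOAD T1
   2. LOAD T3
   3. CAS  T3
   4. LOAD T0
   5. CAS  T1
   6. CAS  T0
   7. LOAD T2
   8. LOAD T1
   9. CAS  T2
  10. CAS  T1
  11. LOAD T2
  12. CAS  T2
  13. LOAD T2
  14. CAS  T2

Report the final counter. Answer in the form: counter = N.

   1) LOAD T1:  M=2  r_T1=2
   2) LOAD T3:  M=2  r_T3=2
   3) CAS  T3:  M=3  r_T3=2 ✓
   4) LOAD T0:  M=3  r_T0=3
   5) CAS  T1:  M=3  r_T1=2 ✗
   6) CAS  T0:  M=4  r_T0=3 ✓
   7) LOAD T2:  M=4  r_T2=4
   8) LOAD T1:  M=4  r_T1=4
   9) CAS  T2:  M=5  r_T2=4 ✓
  10) CAS  T1:  M=5  r_T1=4 ✗
  11) LOAD T2:  M=5  r_T2=5
  12) CAS  T2:  M=6  r_T2=5 ✓
  13) LOAD T2:  M=6  r_T2=6
  14) CAS  T2:  M=7  r_T2=6 ✓

counter = 7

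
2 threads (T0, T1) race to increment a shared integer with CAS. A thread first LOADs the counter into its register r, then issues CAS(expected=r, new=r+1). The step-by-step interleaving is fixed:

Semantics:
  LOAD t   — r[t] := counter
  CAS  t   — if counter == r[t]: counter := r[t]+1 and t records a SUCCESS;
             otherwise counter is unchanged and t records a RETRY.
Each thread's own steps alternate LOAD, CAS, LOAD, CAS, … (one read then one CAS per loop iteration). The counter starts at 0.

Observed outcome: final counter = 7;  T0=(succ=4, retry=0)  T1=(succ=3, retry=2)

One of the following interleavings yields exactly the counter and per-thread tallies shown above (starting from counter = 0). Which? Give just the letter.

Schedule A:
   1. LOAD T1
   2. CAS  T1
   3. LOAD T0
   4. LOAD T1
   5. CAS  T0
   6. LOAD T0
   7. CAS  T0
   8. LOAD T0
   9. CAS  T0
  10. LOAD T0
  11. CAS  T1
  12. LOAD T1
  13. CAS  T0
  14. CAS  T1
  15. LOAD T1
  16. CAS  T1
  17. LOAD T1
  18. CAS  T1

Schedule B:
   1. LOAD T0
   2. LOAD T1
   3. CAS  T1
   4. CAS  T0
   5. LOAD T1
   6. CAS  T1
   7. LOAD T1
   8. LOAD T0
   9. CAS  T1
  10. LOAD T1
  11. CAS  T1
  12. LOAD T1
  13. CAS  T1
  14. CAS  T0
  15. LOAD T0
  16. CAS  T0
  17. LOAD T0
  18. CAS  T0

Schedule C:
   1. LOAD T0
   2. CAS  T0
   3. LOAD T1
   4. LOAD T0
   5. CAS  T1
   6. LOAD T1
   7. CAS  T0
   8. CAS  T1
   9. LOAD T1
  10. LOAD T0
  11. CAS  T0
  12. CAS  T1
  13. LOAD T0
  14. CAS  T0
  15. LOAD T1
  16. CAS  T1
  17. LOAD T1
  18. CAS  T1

Run A:
step 1: T1 LOAD ⇒ load; ctr=0 reg=0
step 2: T1 CAS ⇒ ok; ctr=1 reg=0
step 3: T0 LOAD ⇒ load; ctr=1 reg=1
step 4: T1 LOAD ⇒ load; ctr=1 reg=1
step 5: T0 CAS ⇒ ok; ctr=2 reg=1
step 6: T0 LOAD ⇒ load; ctr=2 reg=2
step 7: T0 CAS ⇒ ok; ctr=3 reg=2
step 8: T0 LOAD ⇒ load; ctr=3 reg=3
step 9: T0 CAS ⇒ ok; ctr=4 reg=3
step 10: T0 LOAD ⇒ load; ctr=4 reg=4
step 11: T1 CAS ⇒ retry; ctr=4 reg=1
step 12: T1 LOAD ⇒ load; ctr=4 reg=4
step 13: T0 CAS ⇒ ok; ctr=5 reg=4
step 14: T1 CAS ⇒ retry; ctr=5 reg=4
step 15: T1 LOAD ⇒ load; ctr=5 reg=5
step 16: T1 CAS ⇒ ok; ctr=6 reg=5
step 17: T1 LOAD ⇒ load; ctr=6 reg=6
step 18: T1 CAS ⇒ ok; ctr=7 reg=6

A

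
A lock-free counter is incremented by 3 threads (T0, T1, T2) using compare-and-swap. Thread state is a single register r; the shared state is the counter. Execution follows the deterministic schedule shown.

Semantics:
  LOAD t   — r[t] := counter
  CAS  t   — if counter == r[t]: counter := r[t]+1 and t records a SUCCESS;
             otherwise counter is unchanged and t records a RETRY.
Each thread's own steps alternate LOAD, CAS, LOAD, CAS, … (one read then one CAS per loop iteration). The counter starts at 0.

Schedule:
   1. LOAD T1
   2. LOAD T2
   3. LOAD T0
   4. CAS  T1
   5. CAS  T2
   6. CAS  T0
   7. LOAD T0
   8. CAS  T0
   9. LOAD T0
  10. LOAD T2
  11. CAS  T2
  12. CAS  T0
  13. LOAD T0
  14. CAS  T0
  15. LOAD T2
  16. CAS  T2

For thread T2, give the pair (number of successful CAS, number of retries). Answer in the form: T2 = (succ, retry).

T2 = (2, 1)

[1] T1.load  rd  (counter 0, T1.r 0)
[2] T2.load  rd  (counter 0, T2.r 0)
[3] T0.load  rd  (counter 0, T0.r 0)
[4] T1.cas  hit  (counter 1, T1.r 0)
[5] T2.cas  miss  (counter 1, T2.r 0)
[6] T0.cas  miss  (counter 1, T0.r 0)
[7] T0.load  rd  (counter 1, T0.r 1)
[8] T0.cas  hit  (counter 2, T0.r 1)
[9] T0.load  rd  (counter 2, T0.r 2)
[10] T2.load  rd  (counter 2, T2.r 2)
[11] T2.cas  hit  (counter 3, T2.r 2)
[12] T0.cas  miss  (counter 3, T0.r 2)
[13] T0.load  rd  (counter 3, T0.r 3)
[14] T0.cas  hit  (counter 4, T0.r 3)
[15] T2.load  rd  (counter 4, T2.r 4)
[16] T2.cas  hit  (counter 5, T2.r 4)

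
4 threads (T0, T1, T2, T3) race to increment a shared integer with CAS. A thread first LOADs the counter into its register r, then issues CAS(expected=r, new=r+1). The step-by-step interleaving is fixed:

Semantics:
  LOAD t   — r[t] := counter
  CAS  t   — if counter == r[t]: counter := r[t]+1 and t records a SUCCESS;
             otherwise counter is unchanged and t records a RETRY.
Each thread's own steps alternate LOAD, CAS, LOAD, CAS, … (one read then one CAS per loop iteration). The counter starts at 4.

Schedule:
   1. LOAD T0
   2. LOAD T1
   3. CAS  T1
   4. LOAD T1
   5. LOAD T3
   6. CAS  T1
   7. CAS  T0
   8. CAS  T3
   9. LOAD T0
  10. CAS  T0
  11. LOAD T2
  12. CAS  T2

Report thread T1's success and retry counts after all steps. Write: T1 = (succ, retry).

T1 = (2, 0)

T0 LOAD — after: cnt=4, r=4 — load
T1 LOAD — after: cnt=4, r=4 — load
T1 CAS — after: cnt=5, r=4 — ok
T1 LOAD — after: cnt=5, r=5 — load
T3 LOAD — after: cnt=5, r=5 — load
T1 CAS — after: cnt=6, r=5 — ok
T0 CAS — after: cnt=6, r=4 — retry
T3 CAS — after: cnt=6, r=5 — retry
T0 LOAD — after: cnt=6, r=6 — load
T0 CAS — after: cnt=7, r=6 — ok
T2 LOAD — after: cnt=7, r=7 — load
T2 CAS — after: cnt=8, r=7 — ok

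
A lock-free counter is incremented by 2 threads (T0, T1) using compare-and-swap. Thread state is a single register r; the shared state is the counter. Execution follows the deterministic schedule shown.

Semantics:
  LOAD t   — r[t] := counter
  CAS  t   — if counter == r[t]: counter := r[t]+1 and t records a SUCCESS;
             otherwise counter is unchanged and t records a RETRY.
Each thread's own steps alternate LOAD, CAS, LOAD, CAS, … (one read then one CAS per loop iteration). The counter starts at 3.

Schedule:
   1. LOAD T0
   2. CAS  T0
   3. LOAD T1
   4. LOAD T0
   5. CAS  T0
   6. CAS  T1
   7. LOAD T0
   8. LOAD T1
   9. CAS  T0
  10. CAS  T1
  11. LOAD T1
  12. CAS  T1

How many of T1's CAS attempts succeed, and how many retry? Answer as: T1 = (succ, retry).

1. LOAD T0 → mem=3 r[T0]=3 [LOAD]
2. CAS T0 → mem=4 r[T0]=3 [OK]
3. LOAD T1 → mem=4 r[T1]=4 [LOAD]
4. LOAD T0 → mem=4 r[T0]=4 [LOAD]
5. CAS T0 → mem=5 r[T0]=4 [OK]
6. CAS T1 → mem=5 r[T1]=4 [RETRY]
7. LOAD T0 → mem=5 r[T0]=5 [LOAD]
8. LOAD T1 → mem=5 r[T1]=5 [LOAD]
9. CAS T0 → mem=6 r[T0]=5 [OK]
10. CAS T1 → mem=6 r[T1]=5 [RETRY]
11. LOAD T1 → mem=6 r[T1]=6 [LOAD]
12. CAS T1 → mem=7 r[T1]=6 [OK]

T1 = (1, 2)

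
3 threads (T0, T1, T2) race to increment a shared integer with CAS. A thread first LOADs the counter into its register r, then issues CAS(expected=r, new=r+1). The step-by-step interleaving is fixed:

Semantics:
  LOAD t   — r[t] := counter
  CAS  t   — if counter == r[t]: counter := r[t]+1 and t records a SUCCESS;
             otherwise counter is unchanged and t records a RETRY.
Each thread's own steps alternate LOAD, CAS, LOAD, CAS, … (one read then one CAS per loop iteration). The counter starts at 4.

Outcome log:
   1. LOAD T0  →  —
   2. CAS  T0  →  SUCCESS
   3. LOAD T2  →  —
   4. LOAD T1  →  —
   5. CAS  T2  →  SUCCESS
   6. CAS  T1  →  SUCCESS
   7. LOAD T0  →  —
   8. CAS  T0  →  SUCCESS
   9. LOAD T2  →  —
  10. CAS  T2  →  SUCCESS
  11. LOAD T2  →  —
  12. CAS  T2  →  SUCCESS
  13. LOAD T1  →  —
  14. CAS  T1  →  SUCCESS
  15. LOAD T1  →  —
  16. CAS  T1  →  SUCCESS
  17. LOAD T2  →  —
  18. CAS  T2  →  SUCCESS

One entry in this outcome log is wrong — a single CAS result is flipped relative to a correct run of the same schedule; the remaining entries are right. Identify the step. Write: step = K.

step = 6

Correct run:
1. LOAD T0 → mem=4 r[T0]=4 [LOAD]
2. CAS T0 → mem=5 r[T0]=4 [OK]
3. LOAD T2 → mem=5 r[T2]=5 [LOAD]
4. LOAD T1 → mem=5 r[T1]=5 [LOAD]
5. CAS T2 → mem=6 r[T2]=5 [OK]
6. CAS T1 → mem=6 r[T1]=5 [RETRY]
7. LOAD T0 → mem=6 r[T0]=6 [LOAD]
8. CAS T0 → mem=7 r[T0]=6 [OK]
9. LOAD T2 → mem=7 r[T2]=7 [LOAD]
10. CAS T2 → mem=8 r[T2]=7 [OK]
11. LOAD T2 → mem=8 r[T2]=8 [LOAD]
12. CAS T2 → mem=9 r[T2]=8 [OK]
13. LOAD T1 → mem=9 r[T1]=9 [LOAD]
14. CAS T1 → mem=10 r[T1]=9 [OK]
15. LOAD T1 → mem=10 r[T1]=10 [LOAD]
16. CAS T1 → mem=11 r[T1]=10 [OK]
17. LOAD T2 → mem=11 r[T2]=11 [LOAD]
18. CAS T2 → mem=12 r[T2]=11 [OK]
Mismatch at 6.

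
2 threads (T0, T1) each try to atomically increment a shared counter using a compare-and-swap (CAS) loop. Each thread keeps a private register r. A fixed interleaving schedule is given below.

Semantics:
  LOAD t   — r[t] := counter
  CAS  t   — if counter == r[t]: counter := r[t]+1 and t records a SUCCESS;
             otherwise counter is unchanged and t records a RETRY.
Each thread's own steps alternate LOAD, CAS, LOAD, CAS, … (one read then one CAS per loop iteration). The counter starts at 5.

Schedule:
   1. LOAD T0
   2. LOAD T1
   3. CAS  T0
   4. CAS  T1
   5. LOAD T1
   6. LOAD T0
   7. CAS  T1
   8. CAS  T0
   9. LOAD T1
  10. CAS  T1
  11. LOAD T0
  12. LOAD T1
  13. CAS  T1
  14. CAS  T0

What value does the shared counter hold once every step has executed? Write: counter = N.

counter = 9

#1 T0 reads 5
#2 T1 reads 5
#3 T0 CAS(5→6) writes; counter now 6
#4 T1 CAS(5→6) fails; counter now 6
#5 T1 reads 6
#6 T0 reads 6
#7 T1 CAS(6→7) writes; counter now 7
#8 T0 CAS(6→7) fails; counter now 7
#9 T1 reads 7
#10 T1 CAS(7→8) writes; counter now 8
#11 T0 reads 8
#12 T1 reads 8
#13 T1 CAS(8→9) writes; counter now 9
#14 T0 CAS(8→9) fails; counter now 9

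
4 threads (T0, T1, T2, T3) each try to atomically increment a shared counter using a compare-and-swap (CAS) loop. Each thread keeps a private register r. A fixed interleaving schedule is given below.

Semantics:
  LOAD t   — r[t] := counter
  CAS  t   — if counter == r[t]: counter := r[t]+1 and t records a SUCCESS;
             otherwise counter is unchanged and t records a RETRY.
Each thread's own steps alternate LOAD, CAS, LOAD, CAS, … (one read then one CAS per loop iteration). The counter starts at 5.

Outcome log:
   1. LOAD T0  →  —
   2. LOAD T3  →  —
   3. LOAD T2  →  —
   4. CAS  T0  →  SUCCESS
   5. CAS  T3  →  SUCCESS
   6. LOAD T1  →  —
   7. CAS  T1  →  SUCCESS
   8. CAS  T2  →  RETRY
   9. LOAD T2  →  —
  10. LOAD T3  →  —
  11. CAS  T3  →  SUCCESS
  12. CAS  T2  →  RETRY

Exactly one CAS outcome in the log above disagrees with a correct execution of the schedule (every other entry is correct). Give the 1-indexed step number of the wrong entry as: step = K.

Re-executing:
[1] T0.load  rd  (counter 5, T0.r 5)
[2] T3.load  rd  (counter 5, T3.r 5)
[3] T2.load  rd  (counter 5, T2.r 5)
[4] T0.cas  hit  (counter 6, T0.r 5)
[5] T3.cas  miss  (counter 6, T3.r 5)
[6] T1.load  rd  (counter 6, T1.r 6)
[7] T1.cas  hit  (counter 7, T1.r 6)
[8] T2.cas  miss  (counter 7, T2.r 5)
[9] T2.load  rd  (counter 7, T2.r 7)
[10] T3.load  rd  (counter 7, T3.r 7)
[11] T3.cas  hit  (counter 8, T3.r 7)
[12] T2.cas  miss  (counter 8, T2.r 7)
Mismatch at 5.

step = 5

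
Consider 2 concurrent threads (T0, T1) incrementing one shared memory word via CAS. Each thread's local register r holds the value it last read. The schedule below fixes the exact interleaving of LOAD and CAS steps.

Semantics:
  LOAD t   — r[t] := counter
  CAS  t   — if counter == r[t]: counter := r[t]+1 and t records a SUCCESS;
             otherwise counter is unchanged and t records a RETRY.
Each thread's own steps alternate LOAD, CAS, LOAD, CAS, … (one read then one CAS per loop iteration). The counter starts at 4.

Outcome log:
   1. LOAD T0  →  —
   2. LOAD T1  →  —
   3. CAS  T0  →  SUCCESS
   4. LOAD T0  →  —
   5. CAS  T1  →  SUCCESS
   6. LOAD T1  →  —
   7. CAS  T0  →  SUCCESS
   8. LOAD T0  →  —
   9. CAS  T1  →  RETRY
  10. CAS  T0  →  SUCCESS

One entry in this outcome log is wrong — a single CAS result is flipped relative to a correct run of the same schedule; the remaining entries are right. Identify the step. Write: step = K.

Correct run:
#1 T0 reads 4
#2 T1 reads 4
#3 T0 CAS(4→5) writes; counter now 5
#4 T0 reads 5
#5 T1 CAS(4→5) fails; counter now 5
#6 T1 reads 5
#7 T0 CAS(5→6) writes; counter now 6
#8 T0 reads 6
#9 T1 CAS(5→6) fails; counter now 6
#10 T0 CAS(6→7) writes; counter now 7
Log disagrees first at step 5.

step = 5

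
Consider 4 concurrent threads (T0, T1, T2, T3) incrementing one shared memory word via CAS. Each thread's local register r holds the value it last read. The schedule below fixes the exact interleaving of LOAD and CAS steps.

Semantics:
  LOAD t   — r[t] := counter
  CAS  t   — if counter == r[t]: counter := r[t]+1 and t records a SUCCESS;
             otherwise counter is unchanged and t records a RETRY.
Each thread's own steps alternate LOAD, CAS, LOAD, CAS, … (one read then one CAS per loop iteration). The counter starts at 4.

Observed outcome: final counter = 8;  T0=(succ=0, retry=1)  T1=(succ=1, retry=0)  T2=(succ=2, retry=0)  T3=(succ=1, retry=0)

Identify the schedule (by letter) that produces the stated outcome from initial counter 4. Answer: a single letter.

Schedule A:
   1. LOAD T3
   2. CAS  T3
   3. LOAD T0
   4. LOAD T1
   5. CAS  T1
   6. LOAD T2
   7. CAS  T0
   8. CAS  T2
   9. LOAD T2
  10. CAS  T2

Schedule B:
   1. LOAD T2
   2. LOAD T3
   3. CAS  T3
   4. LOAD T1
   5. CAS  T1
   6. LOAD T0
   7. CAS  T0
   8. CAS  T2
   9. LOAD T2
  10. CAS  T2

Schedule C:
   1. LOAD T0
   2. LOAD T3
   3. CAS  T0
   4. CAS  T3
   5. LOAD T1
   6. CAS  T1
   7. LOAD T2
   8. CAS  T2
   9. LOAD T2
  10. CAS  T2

A

Simulating candidate A:
1. LOAD T3 → mem=4 r[T3]=4 [LOAD]
2. CAS T3 → mem=5 r[T3]=4 [OK]
3. LOAD T0 → mem=5 r[T0]=5 [LOAD]
4. LOAD T1 → mem=5 r[T1]=5 [LOAD]
5. CAS T1 → mem=6 r[T1]=5 [OK]
6. LOAD T2 → mem=6 r[T2]=6 [LOAD]
7. CAS T0 → mem=6 r[T0]=5 [RETRY]
8. CAS T2 → mem=7 r[T2]=6 [OK]
9. LOAD T2 → mem=7 r[T2]=7 [LOAD]
10. CAS T2 → mem=8 r[T2]=7 [OK]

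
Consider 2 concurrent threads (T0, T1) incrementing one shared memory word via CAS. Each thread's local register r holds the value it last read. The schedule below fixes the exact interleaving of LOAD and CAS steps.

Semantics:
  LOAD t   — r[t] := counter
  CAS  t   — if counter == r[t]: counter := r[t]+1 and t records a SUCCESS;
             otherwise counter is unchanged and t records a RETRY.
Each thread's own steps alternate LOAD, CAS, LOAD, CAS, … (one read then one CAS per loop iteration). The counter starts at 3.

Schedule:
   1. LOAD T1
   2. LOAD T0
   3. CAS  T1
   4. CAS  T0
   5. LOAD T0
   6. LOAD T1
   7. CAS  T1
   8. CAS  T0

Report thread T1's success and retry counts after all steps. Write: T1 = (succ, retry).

   1) LOAD T1:  M=3  r_T1=3
   2) LOAD T0:  M=3  r_T0=3
   3) CAS  T1:  M=4  r_T1=3 ✓
   4) CAS  T0:  M=4  r_T0=3 ✗
   5) LOAD T0:  M=4  r_T0=4
   6) LOAD T1:  M=4  r_T1=4
   7) CAS  T1:  M=5  r_T1=4 ✓
   8) CAS  T0:  M=5  r_T0=4 ✗

T1 = (2, 0)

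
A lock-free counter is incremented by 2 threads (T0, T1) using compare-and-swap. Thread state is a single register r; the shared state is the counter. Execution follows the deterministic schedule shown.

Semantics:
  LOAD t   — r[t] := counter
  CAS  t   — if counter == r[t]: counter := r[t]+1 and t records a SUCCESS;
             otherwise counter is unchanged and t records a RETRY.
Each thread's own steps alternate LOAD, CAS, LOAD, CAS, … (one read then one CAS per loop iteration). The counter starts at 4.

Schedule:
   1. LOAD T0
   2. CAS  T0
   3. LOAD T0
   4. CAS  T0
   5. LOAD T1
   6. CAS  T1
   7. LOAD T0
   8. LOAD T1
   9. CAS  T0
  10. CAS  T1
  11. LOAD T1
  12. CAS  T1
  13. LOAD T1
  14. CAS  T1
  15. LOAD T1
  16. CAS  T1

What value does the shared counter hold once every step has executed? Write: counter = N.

counter = 11

#1 T0 reads 4
#2 T0 CAS(4→5) writes; counter now 5
#3 T0 reads 5
#4 T0 CAS(5→6) writes; counter now 6
#5 T1 reads 6
#6 T1 CAS(6→7) writes; counter now 7
#7 T0 reads 7
#8 T1 reads 7
#9 T0 CAS(7→8) writes; counter now 8
#10 T1 CAS(7→8) fails; counter now 8
#11 T1 reads 8
#12 T1 CAS(8→9) writes; counter now 9
#13 T1 reads 9
#14 T1 CAS(9→10) writes; counter now 10
#15 T1 reads 10
#16 T1 CAS(10→11) writes; counter now 11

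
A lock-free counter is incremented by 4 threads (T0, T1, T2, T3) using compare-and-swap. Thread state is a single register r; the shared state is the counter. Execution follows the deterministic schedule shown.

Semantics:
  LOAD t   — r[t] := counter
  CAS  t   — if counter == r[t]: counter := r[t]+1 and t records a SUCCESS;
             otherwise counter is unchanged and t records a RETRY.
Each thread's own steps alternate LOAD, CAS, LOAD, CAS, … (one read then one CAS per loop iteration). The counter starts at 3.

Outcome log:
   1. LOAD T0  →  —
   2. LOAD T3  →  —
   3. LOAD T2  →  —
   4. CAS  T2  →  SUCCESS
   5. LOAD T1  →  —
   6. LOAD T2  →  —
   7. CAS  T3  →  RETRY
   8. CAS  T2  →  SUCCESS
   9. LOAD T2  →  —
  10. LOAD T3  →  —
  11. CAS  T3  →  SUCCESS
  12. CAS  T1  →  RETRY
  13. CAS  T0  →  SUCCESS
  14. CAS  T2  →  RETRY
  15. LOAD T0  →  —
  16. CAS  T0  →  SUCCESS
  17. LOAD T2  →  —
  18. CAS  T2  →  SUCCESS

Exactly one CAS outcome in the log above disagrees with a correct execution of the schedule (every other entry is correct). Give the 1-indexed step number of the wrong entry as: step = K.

step = 13

Reference trace:
T0 LOAD — after: cnt=3, r=3 — load
T3 LOAD — after: cnt=3, r=3 — load
T2 LOAD — after: cnt=3, r=3 — load
T2 CAS — after: cnt=4, r=3 — ok
T1 LOAD — after: cnt=4, r=4 — load
T2 LOAD — after: cnt=4, r=4 — load
T3 CAS — after: cnt=4, r=3 — retry
T2 CAS — after: cnt=5, r=4 — ok
T2 LOAD — after: cnt=5, r=5 — load
T3 LOAD — after: cnt=5, r=5 — load
T3 CAS — after: cnt=6, r=5 — ok
T1 CAS — after: cnt=6, r=4 — retry
T0 CAS — after: cnt=6, r=3 — retry
T2 CAS — after: cnt=6, r=5 — retry
T0 LOAD — after: cnt=6, r=6 — load
T0 CAS — after: cnt=7, r=6 — ok
T2 LOAD — after: cnt=7, r=7 — load
T2 CAS — after: cnt=8, r=7 — ok
Mismatch at 13.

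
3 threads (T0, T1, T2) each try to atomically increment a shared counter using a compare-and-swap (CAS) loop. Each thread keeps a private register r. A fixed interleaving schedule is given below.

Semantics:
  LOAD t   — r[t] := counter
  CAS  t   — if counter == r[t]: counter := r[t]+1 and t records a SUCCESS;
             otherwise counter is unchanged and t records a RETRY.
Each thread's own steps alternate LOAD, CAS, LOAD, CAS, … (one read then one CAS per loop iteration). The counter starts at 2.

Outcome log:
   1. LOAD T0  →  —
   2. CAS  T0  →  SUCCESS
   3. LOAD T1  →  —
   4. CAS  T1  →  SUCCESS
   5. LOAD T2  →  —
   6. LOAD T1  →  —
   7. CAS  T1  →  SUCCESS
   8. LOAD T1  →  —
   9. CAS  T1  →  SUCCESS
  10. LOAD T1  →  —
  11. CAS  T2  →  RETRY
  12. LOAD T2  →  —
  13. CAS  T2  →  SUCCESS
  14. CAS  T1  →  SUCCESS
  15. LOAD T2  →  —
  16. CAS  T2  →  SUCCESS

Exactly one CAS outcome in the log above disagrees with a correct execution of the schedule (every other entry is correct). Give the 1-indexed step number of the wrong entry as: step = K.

step = 14

Correct run:
1. LOAD T0 → mem=2 r[T0]=2 [LOAD]
2. CAS T0 → mem=3 r[T0]=2 [OK]
3. LOAD T1 → mem=3 r[T1]=3 [LOAD]
4. CAS T1 → mem=4 r[T1]=3 [OK]
5. LOAD T2 → mem=4 r[T2]=4 [LOAD]
6. LOAD T1 → mem=4 r[T1]=4 [LOAD]
7. CAS T1 → mem=5 r[T1]=4 [OK]
8. LOAD T1 → mem=5 r[T1]=5 [LOAD]
9. CAS T1 → mem=6 r[T1]=5 [OK]
10. LOAD T1 → mem=6 r[T1]=6 [LOAD]
11. CAS T2 → mem=6 r[T2]=4 [RETRY]
12. LOAD T2 → mem=6 r[T2]=6 [LOAD]
13. CAS T2 → mem=7 r[T2]=6 [OK]
14. CAS T1 → mem=7 r[T1]=6 [RETRY]
15. LOAD T2 → mem=7 r[T2]=7 [LOAD]
16. CAS T2 → mem=8 r[T2]=7 [OK]
Log disagrees first at step 14.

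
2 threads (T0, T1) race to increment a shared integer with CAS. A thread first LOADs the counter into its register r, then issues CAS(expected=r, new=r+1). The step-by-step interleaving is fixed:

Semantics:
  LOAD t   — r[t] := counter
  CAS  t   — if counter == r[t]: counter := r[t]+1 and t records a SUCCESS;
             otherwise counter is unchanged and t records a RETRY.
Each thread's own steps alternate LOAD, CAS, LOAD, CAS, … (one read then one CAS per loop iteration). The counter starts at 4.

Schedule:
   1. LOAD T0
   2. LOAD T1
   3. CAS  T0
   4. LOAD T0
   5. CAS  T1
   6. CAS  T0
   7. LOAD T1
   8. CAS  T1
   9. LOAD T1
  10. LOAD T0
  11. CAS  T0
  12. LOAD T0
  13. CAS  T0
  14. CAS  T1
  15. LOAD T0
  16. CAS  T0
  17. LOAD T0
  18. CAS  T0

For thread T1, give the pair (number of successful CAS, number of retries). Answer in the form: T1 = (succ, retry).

[1] T0.load  rd  (counter 4, T0.r 4)
[2] T1.load  rd  (counter 4, T1.r 4)
[3] T0.cas  hit  (counter 5, T0.r 4)
[4] T0.load  rd  (counter 5, T0.r 5)
[5] T1.cas  miss  (counter 5, T1.r 4)
[6] T0.cas  hit  (counter 6, T0.r 5)
[7] T1.load  rd  (counter 6, T1.r 6)
[8] T1.cas  hit  (counter 7, T1.r 6)
[9] T1.load  rd  (counter 7, T1.r 7)
[10] T0.load  rd  (counter 7, T0.r 7)
[11] T0.cas  hit  (counter 8, T0.r 7)
[12] T0.load  rd  (counter 8, T0.r 8)
[13] T0.cas  hit  (counter 9, T0.r 8)
[14] T1.cas  miss  (counter 9, T1.r 7)
[15] T0.load  rd  (counter 9, T0.r 9)
[16] T0.cas  hit  (counter 10, T0.r 9)
[17] T0.load  rd  (counter 10, T0.r 10)
[18] T0.cas  hit  (counter 11, T0.r 10)

T1 = (1, 2)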